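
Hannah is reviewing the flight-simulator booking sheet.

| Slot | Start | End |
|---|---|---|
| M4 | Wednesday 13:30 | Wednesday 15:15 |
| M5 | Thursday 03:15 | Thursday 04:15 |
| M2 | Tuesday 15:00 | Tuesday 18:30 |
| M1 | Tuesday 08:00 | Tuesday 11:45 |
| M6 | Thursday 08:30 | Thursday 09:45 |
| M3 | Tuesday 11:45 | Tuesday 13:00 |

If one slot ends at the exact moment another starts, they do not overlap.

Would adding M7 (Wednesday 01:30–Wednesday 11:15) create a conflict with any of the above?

M1: ends Tuesday 11:45 at or before M7 starts Wednesday 01:30 → clear.
M3: ends Tuesday 13:00 at or before M7 starts Wednesday 01:30 → clear.
M2: ends Tuesday 18:30 at or before M7 starts Wednesday 01:30 → clear.
M4: starts Wednesday 13:30 at or after M7 ends Wednesday 11:15 → clear.
M5: starts Thursday 03:15 at or after M7 ends Wednesday 11:15 → clear.
M6: starts Thursday 08:30 at or after M7 ends Wednesday 11:15 → clear.

No — it doesn't clash with anything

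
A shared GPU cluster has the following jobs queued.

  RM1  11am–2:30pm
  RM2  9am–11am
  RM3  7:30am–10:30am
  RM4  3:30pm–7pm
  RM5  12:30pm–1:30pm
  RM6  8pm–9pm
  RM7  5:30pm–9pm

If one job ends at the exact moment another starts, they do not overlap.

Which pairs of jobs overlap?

RM1 & RM5, RM2 & RM3, RM4 & RM7, RM6 & RM7

Two intervals overlap when each starts before the other ends.
Sorted by start: RM3, RM2, RM1, RM5, RM4, RM7, RM6.
RM2 starts before RM3 ends → RM3 and RM2 overlap.
RM1 starts after RM3 ends; RM3 is clear from here.
RM1 starts exactly when RM2 ends (back-to-back, no overlap); RM2 is clear from here.
RM5 starts before RM1 ends → RM1 and RM5 overlap.
RM4 starts after RM1 ends; RM1 is clear from here.
RM4 starts after RM5 ends; RM5 is clear from here.
RM7 starts before RM4 ends → RM4 and RM7 overlap.
RM6 starts after RM4 ends.
RM6 starts before RM7 ends → RM7 and RM6 overlap.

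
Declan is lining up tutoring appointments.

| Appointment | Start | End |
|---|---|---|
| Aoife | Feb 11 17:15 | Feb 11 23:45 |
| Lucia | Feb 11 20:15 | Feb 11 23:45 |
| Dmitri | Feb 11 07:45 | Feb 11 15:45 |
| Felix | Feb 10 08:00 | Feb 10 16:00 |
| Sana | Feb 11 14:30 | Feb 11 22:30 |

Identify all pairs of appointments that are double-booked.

Aoife & Lucia, Aoife & Sana, Dmitri & Sana, Lucia & Sana

Sorted by start: Felix, Dmitri, Sana, Aoife, Lucia.
Dmitri starts after Felix ends, so Felix has no further overlaps.
Sana starts before Dmitri ends → Dmitri and Sana overlap.
Aoife starts after Dmitri ends, so Dmitri has no further overlaps.
Aoife starts before Sana ends → Sana and Aoife overlap.
Lucia starts before Sana ends → Sana and Lucia overlap.
Lucia starts before Aoife ends → Aoife and Lucia overlap.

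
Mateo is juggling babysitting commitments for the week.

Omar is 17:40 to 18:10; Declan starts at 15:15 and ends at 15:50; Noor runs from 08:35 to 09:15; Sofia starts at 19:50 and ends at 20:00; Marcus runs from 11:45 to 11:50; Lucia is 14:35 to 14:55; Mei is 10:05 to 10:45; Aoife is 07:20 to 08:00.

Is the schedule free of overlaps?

Yes

Sorted by start: Aoife, Noor, Mei, Marcus, Lucia, Declan, Omar, Sofia.
Noor starts after Aoife ends, so nothing later overlaps Aoife either.
Mei starts after Noor ends, so nothing later overlaps Noor either.
Marcus starts after Mei ends, so nothing later overlaps Mei either.
Lucia starts after Marcus ends, so nothing later overlaps Marcus either.
Declan starts after Lucia ends, so nothing later overlaps Lucia either.
Omar starts after Declan ends, so nothing later overlaps Declan either.
Sofia starts after Omar ends.
Every pair is clear; the schedule has no overlaps.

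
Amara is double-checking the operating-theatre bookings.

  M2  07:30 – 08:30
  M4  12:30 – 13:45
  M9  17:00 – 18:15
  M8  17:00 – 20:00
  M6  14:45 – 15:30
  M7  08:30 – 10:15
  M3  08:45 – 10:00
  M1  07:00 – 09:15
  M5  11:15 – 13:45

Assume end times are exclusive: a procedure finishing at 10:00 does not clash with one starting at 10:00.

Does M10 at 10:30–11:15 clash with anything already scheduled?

M1: ends 09:15 at or before M10 starts 10:30 → clear.
M2: ends 08:30 at or before M10 starts 10:30 → clear.
M7: ends 10:15 at or before M10 starts 10:30 → clear.
M3: ends 10:00 at or before M10 starts 10:30 → clear.
M5: starts 11:15 at or after M10 ends 11:15 → clear.
M4: starts 12:30 at or after M10 ends 11:15 → clear.
M6: starts 14:45 at or after M10 ends 11:15 → clear.
M8: starts 17:00 at or after M10 ends 11:15 → clear.
M9: starts 17:00 at or after M10 ends 11:15 → clear.

No — it doesn't clash with anything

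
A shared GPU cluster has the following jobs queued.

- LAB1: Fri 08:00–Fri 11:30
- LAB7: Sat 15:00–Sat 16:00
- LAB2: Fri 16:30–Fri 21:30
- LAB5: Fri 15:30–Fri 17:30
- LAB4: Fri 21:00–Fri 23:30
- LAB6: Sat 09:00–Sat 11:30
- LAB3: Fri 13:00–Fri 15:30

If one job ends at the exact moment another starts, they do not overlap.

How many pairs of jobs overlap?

Check each pair: they overlap iff neither finishes before the other starts.
Sorted by start: LAB1, LAB3, LAB5, LAB2, LAB4, LAB6, LAB7.
LAB3 starts after LAB1 ends, so LAB1 has no further overlaps.
LAB5 starts exactly when LAB3 ends (back-to-back, no overlap), so LAB3 has no further overlaps.
LAB2 starts before LAB5 ends → LAB5 and LAB2 overlap.
LAB4 starts after LAB5 ends, so LAB5 has no further overlaps.
LAB4 starts before LAB2 ends → LAB2 and LAB4 overlap.
LAB6 starts after LAB2 ends, so LAB2 has no further overlaps.
LAB6 starts after LAB4 ends, so LAB4 has no further overlaps.
LAB7 starts after LAB6 ends.
Overlapping pairs: LAB2 & LAB4, LAB2 & LAB5 — 2 in total.

2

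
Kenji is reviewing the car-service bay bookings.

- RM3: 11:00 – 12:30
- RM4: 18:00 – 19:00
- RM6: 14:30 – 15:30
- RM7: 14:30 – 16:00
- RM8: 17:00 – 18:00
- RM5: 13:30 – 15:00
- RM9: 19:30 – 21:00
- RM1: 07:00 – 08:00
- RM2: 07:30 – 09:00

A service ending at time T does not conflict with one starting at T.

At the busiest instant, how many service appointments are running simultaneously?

Walk through starts and ends in time order (an end at T is processed before a start at T):
07:00 start RM1 → 1
07:30 start RM2 → 2
08:00 end RM1 → 1
09:00 end RM2 → 0
11:00 start RM3 → 1
12:30 end RM3 → 0
13:30 start RM5 → 1
14:30 start RM6 → 2
14:30 start RM7 → 3
15:00 end RM5 → 2
15:30 end RM6 → 1
16:00 end RM7 → 0
17:00 start RM8 → 1
18:00 end RM8 → 0
18:00 start RM4 → 1
19:00 end RM4 → 0
19:30 start RM9 → 1
21:00 end RM9 → 0
Peak is 3, at 14:30 (RM5, RM6, RM7).

3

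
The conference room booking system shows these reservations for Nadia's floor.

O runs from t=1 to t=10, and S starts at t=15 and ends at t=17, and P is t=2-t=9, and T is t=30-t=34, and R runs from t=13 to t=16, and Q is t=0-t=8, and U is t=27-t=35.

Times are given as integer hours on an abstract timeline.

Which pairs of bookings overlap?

O & P, O & Q, P & Q, R & S, T & U

Sorted by start: Q, O, P, R, S, U, T.
O starts before Q ends → Q and O overlap.
P starts before Q ends → Q and P overlap.
R starts after Q ends — done with Q.
P starts before O ends → O and P overlap.
R starts after O ends — done with O.
R starts after P ends — done with P.
S starts before R ends → R and S overlap.
U starts after R ends — done with R.
U starts after S ends — done with S.
T starts before U ends → U and T overlap.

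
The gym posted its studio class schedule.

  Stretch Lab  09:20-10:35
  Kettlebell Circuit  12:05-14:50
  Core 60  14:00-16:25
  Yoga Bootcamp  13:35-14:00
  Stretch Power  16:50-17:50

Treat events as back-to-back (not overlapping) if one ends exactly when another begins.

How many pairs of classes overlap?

2

Two intervals overlap when each starts before the other ends.
Sorted by start: Stretch Lab, Kettlebell Circuit, Yoga Bootcamp, Core 60, Stretch Power.
Kettlebell Circuit starts after Stretch Lab ends, so nothing later overlaps Stretch Lab either.
Yoga Bootcamp starts before Kettlebell Circuit ends → Kettlebell Circuit and Yoga Bootcamp overlap.
Core 60 starts before Kettlebell Circuit ends → Kettlebell Circuit and Core 60 overlap.
Stretch Power starts after Kettlebell Circuit ends.
Core 60 starts exactly when Yoga Bootcamp ends (back-to-back, no overlap), so nothing later overlaps Yoga Bootcamp either.
Stretch Power starts after Core 60 ends.
Overlapping pairs: Core 60 & Kettlebell Circuit, Kettlebell Circuit & Yoga Bootcamp — 2 in total.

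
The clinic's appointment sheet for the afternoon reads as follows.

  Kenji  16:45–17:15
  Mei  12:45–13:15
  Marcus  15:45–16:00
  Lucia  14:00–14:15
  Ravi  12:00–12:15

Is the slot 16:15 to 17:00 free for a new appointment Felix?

No — it overlaps Kenji

Ravi: ends 12:15 at or before Felix starts 16:15 → clear.
Mei: ends 13:15 at or before Felix starts 16:15 → clear.
Lucia: ends 14:15 at or before Felix starts 16:15 → clear.
Marcus: ends 16:00 at or before Felix starts 16:15 → clear.
Kenji: starts 16:45 before Felix ends 17:00, and ends 17:15 after Felix starts 16:15 → overlap.
Felix overlaps Kenji.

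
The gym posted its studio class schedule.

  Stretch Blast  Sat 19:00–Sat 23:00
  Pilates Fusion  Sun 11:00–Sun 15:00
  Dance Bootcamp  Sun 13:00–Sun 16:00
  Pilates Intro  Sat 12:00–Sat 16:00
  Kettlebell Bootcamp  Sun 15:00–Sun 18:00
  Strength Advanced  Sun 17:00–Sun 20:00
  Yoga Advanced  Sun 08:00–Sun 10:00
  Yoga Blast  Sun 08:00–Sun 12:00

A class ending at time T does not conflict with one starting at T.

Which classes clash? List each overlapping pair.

Sorted by start: Pilates Intro, Stretch Blast, Yoga Advanced, Yoga Blast, Pilates Fusion, Dance Bootcamp, Kettlebell Bootcamp, Strength Advanced.
Stretch Blast starts after Pilates Intro ends — done with Pilates Intro.
Yoga Advanced starts after Stretch Blast ends — done with Stretch Blast.
Yoga Blast starts before Yoga Advanced ends → Yoga Advanced and Yoga Blast overlap.
Pilates Fusion starts after Yoga Advanced ends — done with Yoga Advanced.
Pilates Fusion starts before Yoga Blast ends → Yoga Blast and Pilates Fusion overlap.
Dance Bootcamp starts after Yoga Blast ends — done with Yoga Blast.
Dance Bootcamp starts before Pilates Fusion ends → Pilates Fusion and Dance Bootcamp overlap.
Kettlebell Bootcamp starts exactly when Pilates Fusion ends (back-to-back, no overlap) — done with Pilates Fusion.
Kettlebell Bootcamp starts before Dance Bootcamp ends → Dance Bootcamp and Kettlebell Bootcamp overlap.
Strength Advanced starts after Dance Bootcamp ends.
Strength Advanced starts before Kettlebell Bootcamp ends → Kettlebell Bootcamp and Strength Advanced overlap.

Dance Bootcamp & Kettlebell Bootcamp, Dance Bootcamp & Pilates Fusion, Kettlebell Bootcamp & Strength Advanced, Pilates Fusion & Yoga Blast, Yoga Advanced & Yoga Blast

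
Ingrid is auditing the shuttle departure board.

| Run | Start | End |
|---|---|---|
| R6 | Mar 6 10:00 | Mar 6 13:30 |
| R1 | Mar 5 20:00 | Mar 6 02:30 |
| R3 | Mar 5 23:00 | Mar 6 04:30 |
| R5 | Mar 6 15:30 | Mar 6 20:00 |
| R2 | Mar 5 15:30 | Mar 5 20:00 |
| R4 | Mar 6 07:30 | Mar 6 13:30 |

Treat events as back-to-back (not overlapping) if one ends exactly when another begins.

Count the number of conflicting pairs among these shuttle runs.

2

Two intervals overlap when each starts before the other ends.
Sorted by start: R2, R1, R3, R4, R6, R5.
R1 starts exactly when R2 ends (back-to-back, no overlap) — done with R2.
R3 starts before R1 ends → R1 and R3 overlap.
R4 starts after R1 ends — done with R1.
R4 starts after R3 ends — done with R3.
R6 starts before R4 ends → R4 and R6 overlap.
R5 starts after R4 ends.
R5 starts after R6 ends.
Overlapping pairs: R1 & R3, R4 & R6 — 2 in total.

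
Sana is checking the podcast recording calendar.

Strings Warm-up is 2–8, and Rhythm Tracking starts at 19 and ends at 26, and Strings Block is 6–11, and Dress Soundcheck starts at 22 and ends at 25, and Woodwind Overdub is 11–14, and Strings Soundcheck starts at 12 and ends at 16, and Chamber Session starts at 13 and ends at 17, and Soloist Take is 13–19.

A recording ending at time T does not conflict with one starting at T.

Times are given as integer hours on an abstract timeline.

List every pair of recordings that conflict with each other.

Chamber Session & Soloist Take, Chamber Session & Strings Soundcheck, Chamber Session & Woodwind Overdub, Dress Soundcheck & Rhythm Tracking, Soloist Take & Strings Soundcheck, Soloist Take & Woodwind Overdub, Strings Block & Strings Warm-up, Strings Soundcheck & Woodwind Overdub

Two intervals overlap when each starts before the other ends.
Sorted by start: Strings Warm-up, Strings Block, Woodwind Overdub, Strings Soundcheck, Soloist Take, Chamber Session, Rhythm Tracking, Dress Soundcheck.
Strings Block starts before Strings Warm-up ends → Strings Warm-up and Strings Block overlap.
Woodwind Overdub starts after Strings Warm-up ends; Strings Warm-up is clear from here.
Woodwind Overdub starts exactly when Strings Block ends (back-to-back, no overlap); Strings Block is clear from here.
Strings Soundcheck starts before Woodwind Overdub ends → Woodwind Overdub and Strings Soundcheck overlap.
Soloist Take starts before Woodwind Overdub ends → Woodwind Overdub and Soloist Take overlap.
Chamber Session starts before Woodwind Overdub ends → Woodwind Overdub and Chamber Session overlap.
Rhythm Tracking starts after Woodwind Overdub ends; Woodwind Overdub is clear from here.
Soloist Take starts before Strings Soundcheck ends → Strings Soundcheck and Soloist Take overlap.
Chamber Session starts before Strings Soundcheck ends → Strings Soundcheck and Chamber Session overlap.
Rhythm Tracking starts after Strings Soundcheck ends; Strings Soundcheck is clear from here.
Chamber Session starts before Soloist Take ends → Soloist Take and Chamber Session overlap.
Rhythm Tracking starts exactly when Soloist Take ends (back-to-back, no overlap); Soloist Take is clear from here.
Rhythm Tracking starts after Chamber Session ends; Chamber Session is clear from here.
Dress Soundcheck starts before Rhythm Tracking ends → Rhythm Tracking and Dress Soundcheck overlap.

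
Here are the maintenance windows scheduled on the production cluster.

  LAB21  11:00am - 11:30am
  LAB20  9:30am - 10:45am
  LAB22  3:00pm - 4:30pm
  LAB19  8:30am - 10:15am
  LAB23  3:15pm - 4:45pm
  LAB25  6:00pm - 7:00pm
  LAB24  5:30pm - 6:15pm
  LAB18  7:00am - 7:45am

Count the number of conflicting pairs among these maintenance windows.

Sorted by start: LAB18, LAB19, LAB20, LAB21, LAB22, LAB23, LAB24, LAB25.
LAB19 starts after LAB18 ends, so nothing later overlaps LAB18 either.
LAB20 starts before LAB19 ends → LAB19 and LAB20 overlap.
LAB21 starts after LAB19 ends, so nothing later overlaps LAB19 either.
LAB21 starts after LAB20 ends, so nothing later overlaps LAB20 either.
LAB22 starts after LAB21 ends, so nothing later overlaps LAB21 either.
LAB23 starts before LAB22 ends → LAB22 and LAB23 overlap.
LAB24 starts after LAB22 ends, so nothing later overlaps LAB22 either.
LAB24 starts after LAB23 ends, so nothing later overlaps LAB23 either.
LAB25 starts before LAB24 ends → LAB24 and LAB25 overlap.
Overlapping pairs: LAB19 & LAB20, LAB22 & LAB23, LAB24 & LAB25 — 3 in total.

3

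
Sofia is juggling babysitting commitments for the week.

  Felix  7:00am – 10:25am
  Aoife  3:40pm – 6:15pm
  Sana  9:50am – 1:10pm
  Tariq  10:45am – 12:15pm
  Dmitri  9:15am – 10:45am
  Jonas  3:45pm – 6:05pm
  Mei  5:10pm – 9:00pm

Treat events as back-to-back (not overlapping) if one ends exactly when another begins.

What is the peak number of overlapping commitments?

3

Sort all start/end points and keep a running count:
7:00am start Felix → 1
9:15am start Dmitri → 2
9:50am start Sana → 3
10:25am end Felix → 2
10:45am end Dmitri → 1
10:45am start Tariq → 2
12:15pm end Tariq → 1
1:10pm end Sana → 0
3:40pm start Aoife → 1
3:45pm start Jonas → 2
5:10pm start Mei → 3
6:05pm end Jonas → 2
6:15pm end Aoife → 1
9:00pm end Mei → 0
Peak is 3, at 9:50am (Dmitri, Felix, Sana).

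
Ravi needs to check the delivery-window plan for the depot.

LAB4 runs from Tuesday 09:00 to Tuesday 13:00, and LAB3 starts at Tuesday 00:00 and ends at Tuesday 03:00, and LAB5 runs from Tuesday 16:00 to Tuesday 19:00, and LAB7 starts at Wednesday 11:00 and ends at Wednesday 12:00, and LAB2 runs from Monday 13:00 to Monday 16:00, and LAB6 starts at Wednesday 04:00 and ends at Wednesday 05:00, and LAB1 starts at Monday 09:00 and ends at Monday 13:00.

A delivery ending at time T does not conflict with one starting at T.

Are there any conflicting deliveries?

No

Sorted by start: LAB1, LAB2, LAB3, LAB4, LAB5, LAB6, LAB7.
LAB2 starts exactly when LAB1 ends (back-to-back, no overlap) — done with LAB1.
LAB3 starts after LAB2 ends — done with LAB2.
LAB4 starts after LAB3 ends — done with LAB3.
LAB5 starts after LAB4 ends — done with LAB4.
LAB6 starts after LAB5 ends — done with LAB5.
LAB7 starts after LAB6 ends.
Every pair is clear; the schedule has no overlaps.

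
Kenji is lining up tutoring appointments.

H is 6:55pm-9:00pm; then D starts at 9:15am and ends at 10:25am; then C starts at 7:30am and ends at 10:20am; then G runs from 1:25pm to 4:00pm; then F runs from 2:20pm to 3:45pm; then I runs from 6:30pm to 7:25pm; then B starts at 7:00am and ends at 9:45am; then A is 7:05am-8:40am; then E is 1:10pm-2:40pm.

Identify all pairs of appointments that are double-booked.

A & B, A & C, B & C, B & D, C & D, E & F, E & G, F & G, H & I

Check each pair: they overlap iff neither finishes before the other starts.
Sorted by start: B, A, C, D, E, G, F, I, H.
A starts before B ends → B and A overlap.
C starts before B ends → B and C overlap.
D starts before B ends → B and D overlap.
E starts after B ends, so B has no further overlaps.
C starts before A ends → A and C overlap.
D starts after A ends, so A has no further overlaps.
D starts before C ends → C and D overlap.
E starts after C ends, so C has no further overlaps.
E starts after D ends, so D has no further overlaps.
G starts before E ends → E and G overlap.
F starts before E ends → E and F overlap.
I starts after E ends, so E has no further overlaps.
F starts before G ends → G and F overlap.
I starts after G ends, so G has no further overlaps.
I starts after F ends, so F has no further overlaps.
H starts before I ends → I and H overlap.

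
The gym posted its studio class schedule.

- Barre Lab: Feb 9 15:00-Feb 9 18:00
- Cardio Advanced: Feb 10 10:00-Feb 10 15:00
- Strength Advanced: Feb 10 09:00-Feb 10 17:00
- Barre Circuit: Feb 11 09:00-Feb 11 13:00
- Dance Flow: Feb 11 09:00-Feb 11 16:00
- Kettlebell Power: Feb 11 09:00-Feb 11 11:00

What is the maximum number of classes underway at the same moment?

Sort all start/end points and keep a running count:
Feb 9 15:00 start Barre Lab → 1
Feb 9 18:00 end Barre Lab → 0
Feb 10 09:00 start Strength Advanced → 1
Feb 10 10:00 start Cardio Advanced → 2
Feb 10 15:00 end Cardio Advanced → 1
Feb 10 17:00 end Strength Advanced → 0
Feb 11 09:00 start Barre Circuit → 1
Feb 11 09:00 start Dance Flow → 2
Feb 11 09:00 start Kettlebell Power → 3
Feb 11 11:00 end Kettlebell Power → 2
Feb 11 13:00 end Barre Circuit → 1
Feb 11 16:00 end Dance Flow → 0
Peak is 3, at Feb 11 09:00 (Barre Circuit, Dance Flow, Kettlebell Power).

3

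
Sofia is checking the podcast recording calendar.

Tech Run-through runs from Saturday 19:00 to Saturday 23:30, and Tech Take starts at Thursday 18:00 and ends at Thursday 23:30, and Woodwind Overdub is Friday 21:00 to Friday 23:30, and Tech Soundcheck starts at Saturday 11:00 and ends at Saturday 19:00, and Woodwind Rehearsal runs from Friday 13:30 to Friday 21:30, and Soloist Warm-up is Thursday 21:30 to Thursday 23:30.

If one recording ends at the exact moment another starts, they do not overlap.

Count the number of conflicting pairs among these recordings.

2

Two intervals overlap when each starts before the other ends.
Sorted by start: Tech Take, Soloist Warm-up, Woodwind Rehearsal, Woodwind Overdub, Tech Soundcheck, Tech Run-through.
Soloist Warm-up starts before Tech Take ends → Tech Take and Soloist Warm-up overlap.
Woodwind Rehearsal starts after Tech Take ends; Tech Take is clear from here.
Woodwind Rehearsal starts after Soloist Warm-up ends; Soloist Warm-up is clear from here.
Woodwind Overdub starts before Woodwind Rehearsal ends → Woodwind Rehearsal and Woodwind Overdub overlap.
Tech Soundcheck starts after Woodwind Rehearsal ends; Woodwind Rehearsal is clear from here.
Tech Soundcheck starts after Woodwind Overdub ends; Woodwind Overdub is clear from here.
Tech Run-through starts exactly when Tech Soundcheck ends (back-to-back, no overlap).
Overlapping pairs: Soloist Warm-up & Tech Take, Woodwind Overdub & Woodwind Rehearsal — 2 in total.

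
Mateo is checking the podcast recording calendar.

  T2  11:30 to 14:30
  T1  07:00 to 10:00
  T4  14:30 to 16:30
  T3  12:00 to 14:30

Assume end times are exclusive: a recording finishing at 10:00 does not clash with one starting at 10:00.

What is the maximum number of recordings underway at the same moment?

Sweep the timeline, counting +1 at each start and −1 at each end (ends before starts at a tie):
07:00 start T1 → 1
10:00 end T1 → 0
11:30 start T2 → 1
12:00 start T3 → 2
14:30 end T2 → 1
14:30 end T3 → 0
14:30 start T4 → 1
16:30 end T4 → 0
Peak is 2, at 12:00 (T2, T3).

2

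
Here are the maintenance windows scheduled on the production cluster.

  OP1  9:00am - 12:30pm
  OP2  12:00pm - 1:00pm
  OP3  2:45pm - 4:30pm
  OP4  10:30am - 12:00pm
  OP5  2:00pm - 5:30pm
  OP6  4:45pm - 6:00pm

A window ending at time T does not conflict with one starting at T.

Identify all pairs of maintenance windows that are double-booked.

OP1 & OP2, OP1 & OP4, OP3 & OP5, OP5 & OP6

Sorted by start: OP1, OP4, OP2, OP5, OP3, OP6.
OP4 starts before OP1 ends → OP1 and OP4 overlap.
OP2 starts before OP1 ends → OP1 and OP2 overlap.
OP5 starts after OP1 ends, so OP1 has no further overlaps.
OP2 starts exactly when OP4 ends (back-to-back, no overlap), so OP4 has no further overlaps.
OP5 starts after OP2 ends, so OP2 has no further overlaps.
OP3 starts before OP5 ends → OP5 and OP3 overlap.
OP6 starts before OP5 ends → OP5 and OP6 overlap.
OP6 starts after OP3 ends.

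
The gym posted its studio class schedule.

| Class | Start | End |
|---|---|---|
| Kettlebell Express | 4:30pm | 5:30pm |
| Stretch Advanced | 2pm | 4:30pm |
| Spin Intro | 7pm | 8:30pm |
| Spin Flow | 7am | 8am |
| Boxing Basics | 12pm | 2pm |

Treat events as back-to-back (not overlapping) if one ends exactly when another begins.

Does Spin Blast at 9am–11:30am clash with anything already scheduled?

Spin Flow: ends 8am at or before Spin Blast starts 9am → clear.
Boxing Basics: starts 12pm at or after Spin Blast ends 11:30am → clear.
Stretch Advanced: starts 2pm at or after Spin Blast ends 11:30am → clear.
Kettlebell Express: starts 4:30pm at or after Spin Blast ends 11:30am → clear.
Spin Intro: starts 7pm at or after Spin Blast ends 11:30am → clear.

No — it doesn't clash with anything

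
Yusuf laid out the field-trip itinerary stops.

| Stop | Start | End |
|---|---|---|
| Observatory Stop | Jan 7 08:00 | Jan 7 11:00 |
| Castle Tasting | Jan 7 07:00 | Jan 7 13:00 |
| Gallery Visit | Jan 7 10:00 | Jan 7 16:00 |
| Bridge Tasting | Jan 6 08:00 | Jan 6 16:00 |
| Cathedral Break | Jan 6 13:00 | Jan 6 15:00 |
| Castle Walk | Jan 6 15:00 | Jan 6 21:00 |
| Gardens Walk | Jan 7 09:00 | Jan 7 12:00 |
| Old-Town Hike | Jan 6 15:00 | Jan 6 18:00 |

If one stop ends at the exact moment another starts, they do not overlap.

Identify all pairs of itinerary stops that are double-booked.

Bridge Tasting & Castle Walk, Bridge Tasting & Cathedral Break, Bridge Tasting & Old-Town Hike, Castle Tasting & Gallery Visit, Castle Tasting & Gardens Walk, Castle Tasting & Observatory Stop, Castle Walk & Old-Town Hike, Gallery Visit & Gardens Walk, Gallery Visit & Observatory Stop, Gardens Walk & Observatory Stop

Sorted by start: Bridge Tasting, Cathedral Break, Old-Town Hike, Castle Walk, Castle Tasting, Observatory Stop, Gardens Walk, Gallery Visit.
Cathedral Break starts before Bridge Tasting ends → Bridge Tasting and Cathedral Break overlap.
Old-Town Hike starts before Bridge Tasting ends → Bridge Tasting and Old-Town Hike overlap.
Castle Walk starts before Bridge Tasting ends → Bridge Tasting and Castle Walk overlap.
Castle Tasting starts after Bridge Tasting ends — done with Bridge Tasting.
Old-Town Hike starts exactly when Cathedral Break ends (back-to-back, no overlap) — done with Cathedral Break.
Castle Walk starts before Old-Town Hike ends → Old-Town Hike and Castle Walk overlap.
Castle Tasting starts after Old-Town Hike ends — done with Old-Town Hike.
Castle Tasting starts after Castle Walk ends — done with Castle Walk.
Observatory Stop starts before Castle Tasting ends → Castle Tasting and Observatory Stop overlap.
Gardens Walk starts before Castle Tasting ends → Castle Tasting and Gardens Walk overlap.
Gallery Visit starts before Castle Tasting ends → Castle Tasting and Gallery Visit overlap.
Gardens Walk starts before Observatory Stop ends → Observatory Stop and Gardens Walk overlap.
Gallery Visit starts before Observatory Stop ends → Observatory Stop and Gallery Visit overlap.
Gallery Visit starts before Gardens Walk ends → Gardens Walk and Gallery Visit overlap.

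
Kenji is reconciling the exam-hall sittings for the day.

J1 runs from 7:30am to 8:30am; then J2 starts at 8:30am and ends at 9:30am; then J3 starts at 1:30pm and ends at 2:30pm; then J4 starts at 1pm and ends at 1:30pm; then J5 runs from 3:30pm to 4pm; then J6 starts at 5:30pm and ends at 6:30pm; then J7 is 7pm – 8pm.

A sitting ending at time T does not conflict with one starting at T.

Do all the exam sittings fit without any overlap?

Sorted by start: J1, J2, J4, J3, J5, J6, J7.
J2 starts exactly when J1 ends (back-to-back, no overlap); J1 is clear from here.
J4 starts after J2 ends; J2 is clear from here.
J3 starts exactly when J4 ends (back-to-back, no overlap); J4 is clear from here.
J5 starts after J3 ends; J3 is clear from here.
J6 starts after J5 ends; J5 is clear from here.
J7 starts after J6 ends.
Every pair is clear; the schedule has no overlaps.

Yes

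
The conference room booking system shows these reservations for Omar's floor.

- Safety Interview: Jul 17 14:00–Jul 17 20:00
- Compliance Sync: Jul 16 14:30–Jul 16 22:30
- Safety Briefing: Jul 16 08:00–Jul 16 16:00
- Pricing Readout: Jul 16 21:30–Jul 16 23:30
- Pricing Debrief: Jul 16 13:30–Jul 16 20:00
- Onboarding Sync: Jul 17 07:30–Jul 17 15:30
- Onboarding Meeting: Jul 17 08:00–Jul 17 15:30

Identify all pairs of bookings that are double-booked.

Compliance Sync & Pricing Debrief, Compliance Sync & Pricing Readout, Compliance Sync & Safety Briefing, Onboarding Meeting & Onboarding Sync, Onboarding Meeting & Safety Interview, Onboarding Sync & Safety Interview, Pricing Debrief & Safety Briefing

Check each pair: they overlap iff neither finishes before the other starts.
Sorted by start: Safety Briefing, Pricing Debrief, Compliance Sync, Pricing Readout, Onboarding Sync, Onboarding Meeting, Safety Interview.
Pricing Debrief starts before Safety Briefing ends → Safety Briefing and Pricing Debrief overlap.
Compliance Sync starts before Safety Briefing ends → Safety Briefing and Compliance Sync overlap.
Pricing Readout starts after Safety Briefing ends, so nothing later overlaps Safety Briefing either.
Compliance Sync starts before Pricing Debrief ends → Pricing Debrief and Compliance Sync overlap.
Pricing Readout starts after Pricing Debrief ends, so nothing later overlaps Pricing Debrief either.
Pricing Readout starts before Compliance Sync ends → Compliance Sync and Pricing Readout overlap.
Onboarding Sync starts after Compliance Sync ends, so nothing later overlaps Compliance Sync either.
Onboarding Sync starts after Pricing Readout ends, so nothing later overlaps Pricing Readout either.
Onboarding Meeting starts before Onboarding Sync ends → Onboarding Sync and Onboarding Meeting overlap.
Safety Interview starts before Onboarding Sync ends → Onboarding Sync and Safety Interview overlap.
Safety Interview starts before Onboarding Meeting ends → Onboarding Meeting and Safety Interview overlap.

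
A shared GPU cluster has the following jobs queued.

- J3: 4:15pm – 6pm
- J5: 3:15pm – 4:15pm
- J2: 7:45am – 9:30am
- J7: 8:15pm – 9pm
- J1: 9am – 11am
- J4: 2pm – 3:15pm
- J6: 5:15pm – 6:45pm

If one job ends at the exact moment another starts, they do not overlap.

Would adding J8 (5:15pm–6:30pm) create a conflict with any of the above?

J2: ends 9:30am at or before J8 starts 5:15pm → clear.
J1: ends 11am at or before J8 starts 5:15pm → clear.
J4: ends 3:15pm at or before J8 starts 5:15pm → clear.
J5: ends 4:15pm at or before J8 starts 5:15pm → clear.
J3: starts 4:15pm before J8 ends 6:30pm, and ends 6pm after J8 starts 5:15pm → overlap.
J6: starts 5:15pm before J8 ends 6:30pm, and ends 6:45pm after J8 starts 5:15pm → overlap.
J7: starts 8:15pm at or after J8 ends 6:30pm → clear.
J8 overlaps J3, J6.

Yes — it overlaps J3, J6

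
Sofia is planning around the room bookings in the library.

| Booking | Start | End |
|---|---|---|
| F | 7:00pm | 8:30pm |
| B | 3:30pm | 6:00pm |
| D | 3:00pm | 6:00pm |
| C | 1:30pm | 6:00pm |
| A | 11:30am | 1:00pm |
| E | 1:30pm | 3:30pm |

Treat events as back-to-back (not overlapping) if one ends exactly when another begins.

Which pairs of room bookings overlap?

Sorted by start: A, C, E, D, B, F.
C starts after A ends, so nothing later overlaps A either.
E starts before C ends → C and E overlap.
D starts before C ends → C and D overlap.
B starts before C ends → C and B overlap.
F starts after C ends.
D starts before E ends → E and D overlap.
B starts exactly when E ends (back-to-back, no overlap), so nothing later overlaps E either.
B starts before D ends → D and B overlap.
F starts after D ends.
F starts after B ends.

B & C, B & D, C & D, C & E, D & E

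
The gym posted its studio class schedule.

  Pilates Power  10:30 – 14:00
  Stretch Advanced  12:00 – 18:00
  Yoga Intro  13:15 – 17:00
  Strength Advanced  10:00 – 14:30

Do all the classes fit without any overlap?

No

Check each pair: they overlap iff neither finishes before the other starts.
Sorted by start: Strength Advanced, Pilates Power, Stretch Advanced, Yoga Intro.
Pilates Power starts before Strength Advanced ends → Strength Advanced and Pilates Power overlap.
That's a conflict, so the schedule is not conflict-free.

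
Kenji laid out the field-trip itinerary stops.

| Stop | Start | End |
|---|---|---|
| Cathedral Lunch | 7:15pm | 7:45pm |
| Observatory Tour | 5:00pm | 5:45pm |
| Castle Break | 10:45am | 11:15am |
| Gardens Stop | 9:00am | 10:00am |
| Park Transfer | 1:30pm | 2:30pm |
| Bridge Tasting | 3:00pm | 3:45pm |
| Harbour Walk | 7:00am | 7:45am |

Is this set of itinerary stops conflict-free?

Yes

Check each pair: they overlap iff neither finishes before the other starts.
Sorted by start: Harbour Walk, Gardens Stop, Castle Break, Park Transfer, Bridge Tasting, Observatory Tour, Cathedral Lunch.
Gardens Stop starts after Harbour Walk ends — done with Harbour Walk.
Castle Break starts after Gardens Stop ends — done with Gardens Stop.
Park Transfer starts after Castle Break ends — done with Castle Break.
Bridge Tasting starts after Park Transfer ends — done with Park Transfer.
Observatory Tour starts after Bridge Tasting ends — done with Bridge Tasting.
Cathedral Lunch starts after Observatory Tour ends.
Every pair is clear; the schedule has no overlaps.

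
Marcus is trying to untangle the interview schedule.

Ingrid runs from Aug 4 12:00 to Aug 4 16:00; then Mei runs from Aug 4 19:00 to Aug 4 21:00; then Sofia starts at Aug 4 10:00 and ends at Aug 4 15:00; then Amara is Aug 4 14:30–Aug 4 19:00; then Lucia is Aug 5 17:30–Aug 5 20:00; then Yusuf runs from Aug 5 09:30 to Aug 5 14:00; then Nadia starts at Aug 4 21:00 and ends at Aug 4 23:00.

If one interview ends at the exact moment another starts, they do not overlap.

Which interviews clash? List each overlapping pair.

Sorted by start: Sofia, Ingrid, Amara, Mei, Nadia, Yusuf, Lucia.
Ingrid starts before Sofia ends → Sofia and Ingrid overlap.
Amara starts before Sofia ends → Sofia and Amara overlap.
Mei starts after Sofia ends — done with Sofia.
Amara starts before Ingrid ends → Ingrid and Amara overlap.
Mei starts after Ingrid ends — done with Ingrid.
Mei starts exactly when Amara ends (back-to-back, no overlap) — done with Amara.
Nadia starts exactly when Mei ends (back-to-back, no overlap) — done with Mei.
Yusuf starts after Nadia ends — done with Nadia.
Lucia starts after Yusuf ends.

Amara & Ingrid, Amara & Sofia, Ingrid & Sofia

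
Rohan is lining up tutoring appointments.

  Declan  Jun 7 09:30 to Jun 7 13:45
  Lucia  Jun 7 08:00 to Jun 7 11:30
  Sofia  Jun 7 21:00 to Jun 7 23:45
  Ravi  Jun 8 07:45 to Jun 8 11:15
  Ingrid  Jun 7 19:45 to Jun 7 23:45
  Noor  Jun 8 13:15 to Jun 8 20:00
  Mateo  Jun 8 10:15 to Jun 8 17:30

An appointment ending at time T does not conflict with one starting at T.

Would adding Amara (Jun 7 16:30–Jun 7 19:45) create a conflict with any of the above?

No — it doesn't clash with anything

Lucia: ends Jun 7 11:30 at or before Amara starts Jun 7 16:30 → clear.
Declan: ends Jun 7 13:45 at or before Amara starts Jun 7 16:30 → clear.
Ingrid: starts Jun 7 19:45 at or after Amara ends Jun 7 19:45 → clear.
Sofia: starts Jun 7 21:00 at or after Amara ends Jun 7 19:45 → clear.
Ravi: starts Jun 8 07:45 at or after Amara ends Jun 7 19:45 → clear.
Mateo: starts Jun 8 10:15 at or after Amara ends Jun 7 19:45 → clear.
Noor: starts Jun 8 13:15 at or after Amara ends Jun 7 19:45 → clear.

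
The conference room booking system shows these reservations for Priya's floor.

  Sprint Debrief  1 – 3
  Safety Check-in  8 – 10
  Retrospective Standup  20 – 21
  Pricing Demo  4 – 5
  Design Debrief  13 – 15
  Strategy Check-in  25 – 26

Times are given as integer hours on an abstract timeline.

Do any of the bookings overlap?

No

Sorted by start: Sprint Debrief, Pricing Demo, Safety Check-in, Design Debrief, Retrospective Standup, Strategy Check-in.
Pricing Demo starts after Sprint Debrief ends, so Sprint Debrief has no further overlaps.
Safety Check-in starts after Pricing Demo ends, so Pricing Demo has no further overlaps.
Design Debrief starts after Safety Check-in ends, so Safety Check-in has no further overlaps.
Retrospective Standup starts after Design Debrief ends, so Design Debrief has no further overlaps.
Strategy Check-in starts after Retrospective Standup ends.
Every pair is clear; the schedule has no overlaps.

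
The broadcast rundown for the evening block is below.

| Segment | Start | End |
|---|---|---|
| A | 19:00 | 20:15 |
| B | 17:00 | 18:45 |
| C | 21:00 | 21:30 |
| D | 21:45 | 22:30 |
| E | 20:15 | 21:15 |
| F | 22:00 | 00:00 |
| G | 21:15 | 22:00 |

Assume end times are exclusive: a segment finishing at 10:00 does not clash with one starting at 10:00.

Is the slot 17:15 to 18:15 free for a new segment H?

No — it overlaps B

B: starts 17:00 before H ends 18:15, and ends 18:45 after H starts 17:15 → overlap.
A: starts 19:00 at or after H ends 18:15 → clear.
E: starts 20:15 at or after H ends 18:15 → clear.
C: starts 21:00 at or after H ends 18:15 → clear.
G: starts 21:15 at or after H ends 18:15 → clear.
D: starts 21:45 at or after H ends 18:15 → clear.
F: starts 22:00 at or after H ends 18:15 → clear.
H overlaps B.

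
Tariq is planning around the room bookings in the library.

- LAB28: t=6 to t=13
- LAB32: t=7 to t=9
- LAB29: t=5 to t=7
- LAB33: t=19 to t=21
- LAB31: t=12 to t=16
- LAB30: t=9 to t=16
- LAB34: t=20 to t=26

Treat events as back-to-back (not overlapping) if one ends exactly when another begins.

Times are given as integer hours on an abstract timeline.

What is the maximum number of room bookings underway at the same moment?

Sweep the timeline, counting +1 at each start and −1 at each end (ends before starts at a tie):
t=5 start LAB29 → 1
t=6 start LAB28 → 2
t=7 end LAB29 → 1
t=7 start LAB32 → 2
t=9 end LAB32 → 1
t=9 start LAB30 → 2
t=12 start LAB31 → 3
t=13 end LAB28 → 2
t=16 end LAB30 → 1
t=16 end LAB31 → 0
t=19 start LAB33 → 1
t=20 start LAB34 → 2
t=21 end LAB33 → 1
t=26 end LAB34 → 0
Peak is 3, at t=12 (LAB28, LAB30, LAB31).

3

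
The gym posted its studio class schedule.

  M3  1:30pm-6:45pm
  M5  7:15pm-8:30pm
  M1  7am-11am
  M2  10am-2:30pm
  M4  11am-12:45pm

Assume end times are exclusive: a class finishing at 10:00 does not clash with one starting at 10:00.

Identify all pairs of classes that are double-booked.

Two intervals overlap when each starts before the other ends.
Sorted by start: M1, M2, M4, M3, M5.
M2 starts before M1 ends → M1 and M2 overlap.
M4 starts exactly when M1 ends (back-to-back, no overlap) — done with M1.
M4 starts before M2 ends → M2 and M4 overlap.
M3 starts before M2 ends → M2 and M3 overlap.
M5 starts after M2 ends.
M3 starts after M4 ends — done with M4.
M5 starts after M3 ends.

M1 & M2, M2 & M3, M2 & M4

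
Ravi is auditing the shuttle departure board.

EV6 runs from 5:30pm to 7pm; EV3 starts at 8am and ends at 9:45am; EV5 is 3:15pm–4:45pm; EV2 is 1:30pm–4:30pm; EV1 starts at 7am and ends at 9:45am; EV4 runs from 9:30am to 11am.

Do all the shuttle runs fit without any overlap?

No

Sorted by start: EV1, EV3, EV4, EV2, EV5, EV6.
EV3 starts before EV1 ends → EV1 and EV3 overlap.
That's a conflict, so the schedule is not conflict-free.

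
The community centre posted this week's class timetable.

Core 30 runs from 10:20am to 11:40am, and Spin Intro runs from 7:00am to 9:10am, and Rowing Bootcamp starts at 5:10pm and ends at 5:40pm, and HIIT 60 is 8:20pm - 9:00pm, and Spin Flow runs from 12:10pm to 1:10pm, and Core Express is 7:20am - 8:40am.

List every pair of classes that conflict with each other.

Sorted by start: Spin Intro, Core Express, Core 30, Spin Flow, Rowing Bootcamp, HIIT 60.
Core Express starts before Spin Intro ends → Spin Intro and Core Express overlap.
Core 30 starts after Spin Intro ends — done with Spin Intro.
Core 30 starts after Core Express ends — done with Core Express.
Spin Flow starts after Core 30 ends — done with Core 30.
Rowing Bootcamp starts after Spin Flow ends — done with Spin Flow.
HIIT 60 starts after Rowing Bootcamp ends.

Core Express & Spin Intro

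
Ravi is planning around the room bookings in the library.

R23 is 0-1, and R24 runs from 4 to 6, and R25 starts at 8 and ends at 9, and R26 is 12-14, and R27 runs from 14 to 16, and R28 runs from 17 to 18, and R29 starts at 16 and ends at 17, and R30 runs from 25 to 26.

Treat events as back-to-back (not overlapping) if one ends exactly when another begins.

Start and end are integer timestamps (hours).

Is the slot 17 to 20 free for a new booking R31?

R23: ends 1 at or before R31 starts 17 → clear.
R24: ends 6 at or before R31 starts 17 → clear.
R25: ends 9 at or before R31 starts 17 → clear.
R26: ends 14 at or before R31 starts 17 → clear.
R27: ends 16 at or before R31 starts 17 → clear.
R29: ends 17 at or before R31 starts 17 → clear.
R28: starts 17 before R31 ends 20, and ends 18 after R31 starts 17 → overlap.
R30: starts 25 at or after R31 ends 20 → clear.
R31 overlaps R28.

No — it overlaps R28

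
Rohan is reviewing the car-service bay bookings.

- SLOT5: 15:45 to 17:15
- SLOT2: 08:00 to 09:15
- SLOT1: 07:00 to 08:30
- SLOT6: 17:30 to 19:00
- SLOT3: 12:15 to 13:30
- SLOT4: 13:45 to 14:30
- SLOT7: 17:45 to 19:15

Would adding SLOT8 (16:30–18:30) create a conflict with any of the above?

Yes — it overlaps SLOT5, SLOT6, SLOT7

SLOT1: ends 08:30 at or before SLOT8 starts 16:30 → clear.
SLOT2: ends 09:15 at or before SLOT8 starts 16:30 → clear.
SLOT3: ends 13:30 at or before SLOT8 starts 16:30 → clear.
SLOT4: ends 14:30 at or before SLOT8 starts 16:30 → clear.
SLOT5: starts 15:45 before SLOT8 ends 18:30, and ends 17:15 after SLOT8 starts 16:30 → overlap.
SLOT6: starts 17:30 before SLOT8 ends 18:30, and ends 19:00 after SLOT8 starts 16:30 → overlap.
SLOT7: starts 17:45 before SLOT8 ends 18:30, and ends 19:15 after SLOT8 starts 16:30 → overlap.
SLOT8 overlaps SLOT5, SLOT6, SLOT7.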